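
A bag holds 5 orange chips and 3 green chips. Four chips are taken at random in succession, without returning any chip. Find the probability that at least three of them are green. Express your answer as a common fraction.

Sum the hypergeometric tail for j = 3,…,3 green chips.
Favorable = C(3,3)·C(5,1) = 5; total = C(8,4) = 70.
P = 5/70 = 1/14 ≈ 0.0714.

1/14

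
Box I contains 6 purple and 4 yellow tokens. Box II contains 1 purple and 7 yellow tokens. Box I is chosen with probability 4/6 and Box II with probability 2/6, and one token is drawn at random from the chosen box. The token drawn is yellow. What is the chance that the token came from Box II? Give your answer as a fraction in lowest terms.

P(yellow | Box I) = 2/5; P(yellow | Box II) = 7/8.
P(yellow) = 2/3·2/5 + 1/3·7/8 = 67/120.
By Bayes' rule, P(Box II | yellow) = 7/24 / 67/120 = 35/67 ≈ 0.5224.

35/67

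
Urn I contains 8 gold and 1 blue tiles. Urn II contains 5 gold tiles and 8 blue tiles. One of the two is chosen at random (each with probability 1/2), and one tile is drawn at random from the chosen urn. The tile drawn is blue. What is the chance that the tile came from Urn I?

13/85

P(blue | Urn I) = 1/9; P(blue | Urn II) = 8/13.
P(blue) = 1/2·1/9 + 1/2·8/13 = 85/234.
By Bayes' rule, P(Urn I | blue) = 1/18 / 85/234 = 13/85 ≈ 0.1529.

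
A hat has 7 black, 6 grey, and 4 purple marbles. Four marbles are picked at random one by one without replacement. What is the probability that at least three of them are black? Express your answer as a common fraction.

11/68

Sum the hypergeometric tail for j = 3,…,4 black marbles.
Favorable = C(7,3)·C(10,1) + C(7,4)·C(10,0) = 385; total = C(17,4) = 2380.
P = 385/2380 = 11/68 ≈ 0.1618.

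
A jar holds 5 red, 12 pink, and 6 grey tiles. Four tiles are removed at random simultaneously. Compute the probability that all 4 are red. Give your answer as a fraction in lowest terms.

1/1771

Unordered draws without replacement: count favorable combinations over C(23,4).
Favorable = C(5,4) · C(12,0) · C(6,0) = 5; total = C(23,4) = 8855.
P = 5/8855 = 1/1771 ≈ 0.0006.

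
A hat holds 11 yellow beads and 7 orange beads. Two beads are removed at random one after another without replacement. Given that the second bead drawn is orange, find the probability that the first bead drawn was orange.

P(first=orange and the second bead drawn is orange) = (7/18)·(6/17) = 7/51.
P(the second bead drawn is orange) = Σ over first color = 77/306 + 7/51 = 7/18.
By Bayes, P(first=orange | the second bead drawn is orange) = 7/51 / 7/18 = 6/17 ≈ 0.3529.

6/17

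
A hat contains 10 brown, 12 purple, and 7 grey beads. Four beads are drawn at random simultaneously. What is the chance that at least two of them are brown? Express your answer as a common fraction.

Sum the hypergeometric tail for j = 2,…,4 brown beads.
Favorable = C(10,2)·C(19,2) + C(10,3)·C(19,1) + C(10,4)·C(19,0) = 10185; total = C(29,4) = 23751.
P = 10185/23751 = 485/1131 ≈ 0.4288.

485/1131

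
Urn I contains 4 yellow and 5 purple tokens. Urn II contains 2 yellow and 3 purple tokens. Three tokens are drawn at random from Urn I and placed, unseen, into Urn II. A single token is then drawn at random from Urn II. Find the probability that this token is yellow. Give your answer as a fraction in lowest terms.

Condition on how many of the transferred tokens are yellow (from Urn I: 4 yellow of 9; then Urn II has 8 total).
  0 yellow: C(4,0)C(5,3)/C(9,3) = 5/42; then P = 2/8
  1 yellow: C(4,1)C(5,2)/C(9,3) = 10/21; then P = 3/8
  2 yellow: C(4,2)C(5,1)/C(9,3) = 5/14; then P = 4/8
  3 yellow: C(4,3)C(5,0)/C(9,3) = 1/21; then P = 5/8
P(yellow from Urn II) = 5/12 ≈ 0.4167.

5/12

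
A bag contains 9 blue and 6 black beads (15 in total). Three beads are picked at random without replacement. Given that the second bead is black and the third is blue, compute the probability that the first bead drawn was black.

P(first=black and the second bead is black and the third is blue) = (6/15)·(5/14)·(9/13) = 9/91.
P(E) = Σ over first color = 72/455 + 9/91 = 9/35.
By Bayes, P(first=black | E) = 9/91 / 9/35 = 5/13 ≈ 0.3846.

5/13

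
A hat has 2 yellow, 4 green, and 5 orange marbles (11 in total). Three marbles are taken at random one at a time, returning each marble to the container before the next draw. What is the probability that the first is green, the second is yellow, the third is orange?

40/1331

Multiply the conditional probability of each draw in order, with replacement (the composition resets each draw).
P = (4/11) · (2/11) · (5/11) = 40/1331 ≈ 0.0301.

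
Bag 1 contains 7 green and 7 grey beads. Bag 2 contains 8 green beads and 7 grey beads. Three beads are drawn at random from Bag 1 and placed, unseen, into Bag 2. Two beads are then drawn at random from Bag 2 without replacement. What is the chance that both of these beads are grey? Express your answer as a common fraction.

93/442

Condition on how many of the transferred beads are grey (from Bag 1: 7 grey of 14; then Bag 2 has 18 total).
  0 grey: C(7,0)C(7,3)/C(14,3) = 5/52; then P = C(7,2)/C(18,2) = 7/51
  1 grey: C(7,1)C(7,2)/C(14,3) = 21/52; then P = C(8,2)/C(18,2) = 28/153
  2 grey: C(7,2)C(7,1)/C(14,3) = 21/52; then P = C(9,2)/C(18,2) = 4/17
  3 grey: C(7,3)C(7,0)/C(14,3) = 5/52; then P = C(10,2)/C(18,2) = 5/17
P(both grey) = 93/442 ≈ 0.2104.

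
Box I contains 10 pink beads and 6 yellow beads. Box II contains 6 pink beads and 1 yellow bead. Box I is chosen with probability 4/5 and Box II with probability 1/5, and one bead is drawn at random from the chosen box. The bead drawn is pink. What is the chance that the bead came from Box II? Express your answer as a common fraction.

12/47

P(pink | Box I) = 5/8; P(pink | Box II) = 6/7.
P(pink) = 4/5·5/8 + 1/5·6/7 = 47/70.
By Bayes' rule, P(Box II | pink) = 6/35 / 47/70 = 12/47 ≈ 0.2553.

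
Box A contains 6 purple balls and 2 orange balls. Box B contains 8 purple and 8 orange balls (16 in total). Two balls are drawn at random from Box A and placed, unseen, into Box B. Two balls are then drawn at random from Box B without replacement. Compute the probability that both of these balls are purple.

Condition on how many of the transferred balls are purple (from Box A: 6 purple of 8; then Box B has 18 total).
  0 purple: C(6,0)C(2,2)/C(8,2) = 1/28; then P = C(8,2)/C(18,2) = 28/153
  1 purple: C(6,1)C(2,1)/C(8,2) = 3/7; then P = C(9,2)/C(18,2) = 4/17
  2 purple: C(6,2)C(2,0)/C(8,2) = 15/28; then P = C(10,2)/C(18,2) = 5/17
P(both purple) = 1135/4284 ≈ 0.2649.

1135/4284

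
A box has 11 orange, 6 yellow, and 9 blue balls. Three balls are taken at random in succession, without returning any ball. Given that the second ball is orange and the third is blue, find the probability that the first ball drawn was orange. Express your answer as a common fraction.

P(first=orange and the second ball is orange and the third is blue) = (11/26)·(10/25)·(9/24) = 33/520.
P(E) = Σ over first color = 33/520 + 99/2600 + 33/650 = 99/650.
By Bayes, P(first=orange | E) = 33/520 / 99/650 = 5/12 ≈ 0.4167.

5/12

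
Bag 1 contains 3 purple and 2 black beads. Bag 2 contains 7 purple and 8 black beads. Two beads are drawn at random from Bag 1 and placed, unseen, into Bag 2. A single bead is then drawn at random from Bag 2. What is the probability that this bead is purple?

Condition on how many of the transferred beads are purple (from Bag 1: 3 purple of 5; then Bag 2 has 17 total).
  0 purple: C(3,0)C(2,2)/C(5,2) = 1/10; then P = 7/17
  1 purple: C(3,1)C(2,1)/C(5,2) = 3/5; then P = 8/17
  2 purple: C(3,2)C(2,0)/C(5,2) = 3/10; then P = 9/17
P(purple from Bag 2) = 41/85 ≈ 0.4824.

41/85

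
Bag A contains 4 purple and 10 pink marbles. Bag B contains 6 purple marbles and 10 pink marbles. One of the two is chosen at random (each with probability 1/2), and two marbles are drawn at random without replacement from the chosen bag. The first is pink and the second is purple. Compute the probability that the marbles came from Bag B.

P(E | Bag A) = 20/91; P(E | Bag B) = 1/4.
P(E) = 1/2·20/91 + 1/2·1/4 = 171/728.
By Bayes' rule, P(Bag B | E) = 1/8 / 171/728 = 91/171 ≈ 0.5322.

91/171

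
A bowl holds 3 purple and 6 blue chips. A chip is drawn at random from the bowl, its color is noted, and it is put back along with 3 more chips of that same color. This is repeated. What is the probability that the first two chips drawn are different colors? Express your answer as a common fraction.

1/3

Either blue then purple, or purple then blue; after the first draw the total is 12.
P = (6/9)·(3/12) + (3/9)·(6/12) = 1/3 ≈ 0.3333.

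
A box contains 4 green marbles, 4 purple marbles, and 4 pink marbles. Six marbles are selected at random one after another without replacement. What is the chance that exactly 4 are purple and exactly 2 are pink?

Unordered draws without replacement: count favorable combinations over C(12,6).
Favorable = C(4,0) · C(4,4) · C(4,2) = 6; total = C(12,6) = 924.
P = 6/924 = 1/154 ≈ 0.0065.

1/154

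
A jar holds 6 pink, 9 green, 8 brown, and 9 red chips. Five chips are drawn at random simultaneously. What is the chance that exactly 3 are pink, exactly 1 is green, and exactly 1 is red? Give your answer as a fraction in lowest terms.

405/50344

Unordered draws without replacement: count favorable combinations over C(32,5).
Favorable = C(6,3) · C(9,1) · C(8,0) · C(9,1) = 1620; total = C(32,5) = 201376.
P = 1620/201376 = 405/50344 ≈ 0.0080.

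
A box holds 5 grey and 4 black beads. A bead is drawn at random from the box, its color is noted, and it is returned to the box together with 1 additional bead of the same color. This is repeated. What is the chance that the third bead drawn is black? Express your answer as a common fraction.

Sum over the four possibilities for the first two draws (black/not-black each), tracking how the black count and total change by +1 per draw.
P(third is black) = 4/9 ≈ 0.4444. (In a Pólya urn every draw has the same marginal probability 4/9.)

4/9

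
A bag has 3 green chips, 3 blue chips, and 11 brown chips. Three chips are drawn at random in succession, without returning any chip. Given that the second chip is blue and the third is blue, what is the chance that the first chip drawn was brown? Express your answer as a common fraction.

P(first=brown and the second chip is blue and the third is blue) = (11/17)·(3/16)·(2/15) = 11/680.
P(E) = Σ over first color = 3/680 + 1/680 + 11/680 = 3/136.
By Bayes, P(first=brown | E) = 11/680 / 3/136 = 11/15 ≈ 0.7333.

11/15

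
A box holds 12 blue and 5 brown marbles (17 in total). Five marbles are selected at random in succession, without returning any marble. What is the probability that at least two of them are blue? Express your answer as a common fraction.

Sum the hypergeometric tail for j = 2,…,5 blue marbles.
Favorable = C(12,2)·C(5,3) + C(12,3)·C(5,2) + C(12,4)·C(5,1) + C(12,5)·C(5,0) = 6127; total = C(17,5) = 6188.
P = 6127/6188 = 6127/6188 ≈ 0.9901.

6127/6188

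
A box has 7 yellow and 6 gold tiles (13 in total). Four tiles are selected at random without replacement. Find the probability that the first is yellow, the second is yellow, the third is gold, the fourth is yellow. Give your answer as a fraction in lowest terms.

Multiply the conditional probability of each draw in order, without replacement, so each draw removes one from its color and from the total.
P = (7/13) · (6/12) · (6/11) · (5/10) = 21/286 ≈ 0.0734.

21/286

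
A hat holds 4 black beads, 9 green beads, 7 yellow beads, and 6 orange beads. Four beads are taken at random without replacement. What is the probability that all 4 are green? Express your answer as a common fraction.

63/7475

Unordered draws without replacement: count favorable combinations over C(26,4).
Favorable = C(4,0) · C(9,4) · C(7,0) · C(6,0) = 126; total = C(26,4) = 14950.
P = 126/14950 = 63/7475 ≈ 0.0084.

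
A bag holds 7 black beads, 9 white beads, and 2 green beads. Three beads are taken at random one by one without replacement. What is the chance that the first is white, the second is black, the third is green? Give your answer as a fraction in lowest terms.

Multiply the conditional probability of each draw in order, without replacement, so each draw removes one from its color and from the total.
P = (9/18) · (7/17) · (2/16) = 7/272 ≈ 0.0257.

7/272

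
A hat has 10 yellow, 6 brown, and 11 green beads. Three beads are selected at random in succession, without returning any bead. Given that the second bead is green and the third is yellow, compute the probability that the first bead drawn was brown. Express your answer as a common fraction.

6/25

P(first=brown and the second bead is green and the third is yellow) = (6/27)·(11/26)·(10/25) = 22/585.
P(E) = Σ over first color = 11/195 + 22/585 + 22/351 = 55/351.
By Bayes, P(first=brown | E) = 22/585 / 55/351 = 6/25 ≈ 0.2400.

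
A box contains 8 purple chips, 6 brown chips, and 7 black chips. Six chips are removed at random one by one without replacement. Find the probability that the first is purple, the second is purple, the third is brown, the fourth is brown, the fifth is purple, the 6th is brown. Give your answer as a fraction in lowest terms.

1/969

Multiply the conditional probability of each draw in order, without replacement, so each draw removes one from its color and from the total.
P = (8/21) · (7/20) · (6/19) · (5/18) · (6/17) · (4/16) = 1/969 ≈ 0.0010.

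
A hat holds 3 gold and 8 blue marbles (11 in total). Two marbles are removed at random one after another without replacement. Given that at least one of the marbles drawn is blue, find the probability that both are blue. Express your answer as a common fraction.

P(both blue) = C(8,2)/C(11,2) = 28/55; P(at least one blue) = 1 − C(3,2)/C(11,2) = 52/55.
Since 'both blue' ⊆ 'at least one blue', P(both | at least one) = 28/55 / 52/55 = 7/13 ≈ 0.5385.

7/13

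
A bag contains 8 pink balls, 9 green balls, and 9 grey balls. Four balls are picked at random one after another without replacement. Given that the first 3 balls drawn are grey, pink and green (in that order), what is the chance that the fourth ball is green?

After removing 1 pink, 1 green, 1 grey, the bag has 8 green out of 23 remaining.
P(fourth is green | given) = 8/23 ≈ 0.3478.

8/23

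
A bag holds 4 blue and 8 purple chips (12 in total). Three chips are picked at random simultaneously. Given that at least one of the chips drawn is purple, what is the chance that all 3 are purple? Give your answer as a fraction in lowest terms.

7/27

P(all 3 purple) = C(8,3)/C(12,3) = 14/55; P(at least one purple) = 1 − C(4,3)/C(12,3) = 54/55.
Since 'all 3 purple' ⊆ 'at least one purple', P(all 3 | at least one) = 14/55 / 54/55 = 7/27 ≈ 0.2593.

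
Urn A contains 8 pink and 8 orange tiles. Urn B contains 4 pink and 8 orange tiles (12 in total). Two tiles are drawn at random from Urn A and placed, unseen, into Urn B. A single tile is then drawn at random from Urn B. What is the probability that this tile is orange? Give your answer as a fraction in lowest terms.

9/14

Condition on how many of the transferred tiles are orange (from Urn A: 8 orange of 16; then Urn B has 14 total).
  0 orange: C(8,0)C(8,2)/C(16,2) = 7/30; then P = 8/14
  1 orange: C(8,1)C(8,1)/C(16,2) = 8/15; then P = 9/14
  2 orange: C(8,2)C(8,0)/C(16,2) = 7/30; then P = 10/14
P(orange from Urn B) = 9/14 ≈ 0.6429.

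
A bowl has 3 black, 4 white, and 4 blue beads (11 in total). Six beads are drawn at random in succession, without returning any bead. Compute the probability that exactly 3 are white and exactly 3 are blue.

Unordered draws without replacement: count favorable combinations over C(11,6).
Favorable = C(3,0) · C(4,3) · C(4,3) = 16; total = C(11,6) = 462.
P = 16/462 = 8/231 ≈ 0.0346.

8/231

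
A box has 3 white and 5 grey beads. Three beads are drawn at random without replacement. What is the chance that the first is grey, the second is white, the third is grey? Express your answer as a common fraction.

Multiply the conditional probability of each draw in order, without replacement, so each draw removes one from its color and from the total.
P = (5/8) · (3/7) · (4/6) = 5/28 ≈ 0.1786.

5/28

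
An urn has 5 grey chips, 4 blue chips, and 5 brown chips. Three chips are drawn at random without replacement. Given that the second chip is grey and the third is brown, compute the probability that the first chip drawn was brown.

1/3

P(first=brown and the second chip is grey and the third is brown) = (5/14)·(5/13)·(4/12) = 25/546.
P(E) = Σ over first color = 25/546 + 25/546 + 25/546 = 25/182.
By Bayes, P(first=brown | E) = 25/546 / 25/182 = 1/3 ≈ 0.3333.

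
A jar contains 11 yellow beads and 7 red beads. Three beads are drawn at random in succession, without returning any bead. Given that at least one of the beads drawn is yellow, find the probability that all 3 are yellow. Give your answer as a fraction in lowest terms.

15/71

P(all 3 yellow) = C(11,3)/C(18,3) = 55/272; P(at least one yellow) = 1 − C(7,3)/C(18,3) = 781/816.
Since 'all 3 yellow' ⊆ 'at least one yellow', P(all 3 | at least one) = 55/272 / 781/816 = 15/71 ≈ 0.2113.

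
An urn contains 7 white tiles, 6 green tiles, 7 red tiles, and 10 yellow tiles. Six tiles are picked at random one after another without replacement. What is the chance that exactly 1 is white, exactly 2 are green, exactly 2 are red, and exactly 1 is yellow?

Unordered draws without replacement: count favorable combinations over C(30,6).
Favorable = C(7,1) · C(6,2) · C(7,2) · C(10,1) = 22050; total = C(30,6) = 593775.
P = 22050/593775 = 14/377 ≈ 0.0371.

14/377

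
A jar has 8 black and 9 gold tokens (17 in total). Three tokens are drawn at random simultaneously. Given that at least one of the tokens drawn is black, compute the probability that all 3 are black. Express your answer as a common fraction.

14/149

P(all 3 black) = C(8,3)/C(17,3) = 7/85; P(at least one black) = 1 − C(9,3)/C(17,3) = 149/170.
Since 'all 3 black' ⊆ 'at least one black', P(all 3 | at least one) = 7/85 / 149/170 = 14/149 ≈ 0.0940.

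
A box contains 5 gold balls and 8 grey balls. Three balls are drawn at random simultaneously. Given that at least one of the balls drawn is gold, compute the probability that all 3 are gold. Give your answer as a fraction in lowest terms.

P(all 3 gold) = C(5,3)/C(13,3) = 5/143; P(at least one gold) = 1 − C(8,3)/C(13,3) = 115/143.
Since 'all 3 gold' ⊆ 'at least one gold', P(all 3 | at least one) = 5/143 / 115/143 = 1/23 ≈ 0.0435.

1/23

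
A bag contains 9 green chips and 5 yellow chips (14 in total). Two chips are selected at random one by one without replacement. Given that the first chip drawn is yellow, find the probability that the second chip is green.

After removing 1 yellow, the bag has 9 green out of 13 remaining.
P(second is green | given) = 9/13 ≈ 0.6923.

9/13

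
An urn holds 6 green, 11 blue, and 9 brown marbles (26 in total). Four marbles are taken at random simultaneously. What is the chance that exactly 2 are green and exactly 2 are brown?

Unordered draws without replacement: count favorable combinations over C(26,4).
Favorable = C(6,2) · C(11,0) · C(9,2) = 540; total = C(26,4) = 14950.
P = 540/14950 = 54/1495 ≈ 0.0361.

54/1495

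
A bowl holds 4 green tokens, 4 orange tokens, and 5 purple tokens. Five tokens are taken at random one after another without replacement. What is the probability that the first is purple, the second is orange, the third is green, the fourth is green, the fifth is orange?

2/429

Multiply the conditional probability of each draw in order, without replacement, so each draw removes one from its color and from the total.
P = (5/13) · (4/12) · (4/11) · (3/10) · (3/9) = 2/429 ≈ 0.0047.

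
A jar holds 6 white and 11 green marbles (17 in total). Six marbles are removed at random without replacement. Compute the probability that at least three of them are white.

524/1547

Sum the hypergeometric tail for j = 3,…,6 white marbles.
Favorable = C(6,3)·C(11,3) + C(6,4)·C(11,2) + C(6,5)·C(11,1) + C(6,6)·C(11,0) = 4192; total = C(17,6) = 12376.
P = 4192/12376 = 524/1547 ≈ 0.3387.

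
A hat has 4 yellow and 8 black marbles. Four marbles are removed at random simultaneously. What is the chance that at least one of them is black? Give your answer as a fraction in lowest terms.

Use the complement: P(at least one black) = 1 − P(no black).
P(none) = C(4,4)/C(12,4) = 1/495.
So P = 1 − 1/495 = 494/495 ≈ 0.9980.

494/495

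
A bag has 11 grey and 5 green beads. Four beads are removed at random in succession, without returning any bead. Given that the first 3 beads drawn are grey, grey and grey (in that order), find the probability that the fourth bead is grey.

After removing 3 grey, the bag has 8 grey out of 13 remaining.
P(fourth is grey | given) = 8/13 ≈ 0.6154.

8/13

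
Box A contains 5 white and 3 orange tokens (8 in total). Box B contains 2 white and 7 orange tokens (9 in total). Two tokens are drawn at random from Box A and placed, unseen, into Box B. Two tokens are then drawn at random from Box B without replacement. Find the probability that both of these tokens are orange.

369/770

Condition on how many of the transferred tokens are orange (from Box A: 3 orange of 8; then Box B has 11 total).
  0 orange: C(3,0)C(5,2)/C(8,2) = 5/14; then P = C(7,2)/C(11,2) = 21/55
  1 orange: C(3,1)C(5,1)/C(8,2) = 15/28; then P = C(8,2)/C(11,2) = 28/55
  2 orange: C(3,2)C(5,0)/C(8,2) = 3/28; then P = C(9,2)/C(11,2) = 36/55
P(both orange) = 369/770 ≈ 0.4792.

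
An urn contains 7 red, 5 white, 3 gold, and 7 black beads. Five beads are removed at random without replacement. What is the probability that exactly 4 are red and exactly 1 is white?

Unordered draws without replacement: count favorable combinations over C(22,5).
Favorable = C(7,4) · C(5,1) · C(3,0) · C(7,0) = 175; total = C(22,5) = 26334.
P = 175/26334 = 25/3762 ≈ 0.0066.

25/3762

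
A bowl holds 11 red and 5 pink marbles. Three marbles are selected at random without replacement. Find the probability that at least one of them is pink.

Use the complement: P(at least one pink) = 1 − P(no pink).
P(none) = C(11,3)/C(16,3) = 165/560.
So P = 1 − 165/560 = 79/112 ≈ 0.7054.

79/112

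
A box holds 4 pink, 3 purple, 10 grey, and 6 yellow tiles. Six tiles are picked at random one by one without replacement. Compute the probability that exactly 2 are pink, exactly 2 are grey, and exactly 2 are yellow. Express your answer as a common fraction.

1350/33649

Unordered draws without replacement: count favorable combinations over C(23,6).
Favorable = C(4,2) · C(3,0) · C(10,2) · C(6,2) = 4050; total = C(23,6) = 100947.
P = 4050/100947 = 1350/33649 ≈ 0.0401.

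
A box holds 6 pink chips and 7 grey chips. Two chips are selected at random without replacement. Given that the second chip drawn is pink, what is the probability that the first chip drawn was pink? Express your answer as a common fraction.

5/12

P(first=pink and the second chip drawn is pink) = (6/13)·(5/12) = 5/26.
P(the second chip drawn is pink) = Σ over first color = 5/26 + 7/26 = 6/13.
By Bayes, P(first=pink | the second chip drawn is pink) = 5/26 / 6/13 = 5/12 ≈ 0.4167.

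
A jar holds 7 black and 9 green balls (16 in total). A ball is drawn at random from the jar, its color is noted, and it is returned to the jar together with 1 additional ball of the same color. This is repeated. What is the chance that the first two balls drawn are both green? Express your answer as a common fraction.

45/136

After a green draw the jar holds 10 green out of 17.
P = (9/16)·(10/17) = 45/136 ≈ 0.3309.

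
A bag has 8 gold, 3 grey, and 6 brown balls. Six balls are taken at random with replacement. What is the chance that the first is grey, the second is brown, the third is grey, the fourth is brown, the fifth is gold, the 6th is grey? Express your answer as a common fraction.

7776/24137569

Multiply the conditional probability of each draw in order, with replacement (the composition resets each draw).
P = (3/17) · (6/17) · (3/17) · (6/17) · (8/17) · (3/17) = 7776/24137569 ≈ 0.0003.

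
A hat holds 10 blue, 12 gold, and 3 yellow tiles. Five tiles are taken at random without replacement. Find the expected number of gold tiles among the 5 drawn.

By linearity of expectation, E[X] = Σ P(draw i is gold); by symmetry each draw (even without replacement) has P(gold) = 12/25.
E[X] = 5 · 12/25 = 12/5 ≈ 2.4000.

12/5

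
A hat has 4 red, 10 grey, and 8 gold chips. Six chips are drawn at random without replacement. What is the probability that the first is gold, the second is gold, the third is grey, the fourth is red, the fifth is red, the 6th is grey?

Multiply the conditional probability of each draw in order, without replacement, so each draw removes one from its color and from the total.
P = (8/22) · (7/21) · (10/20) · (4/19) · (3/18) · (9/17) = 4/3553 ≈ 0.0011.

4/3553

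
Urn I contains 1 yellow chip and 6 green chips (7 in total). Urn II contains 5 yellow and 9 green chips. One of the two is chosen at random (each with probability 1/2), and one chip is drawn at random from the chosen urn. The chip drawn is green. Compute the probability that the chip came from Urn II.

P(green | Urn I) = 6/7; P(green | Urn II) = 9/14.
P(green) = 1/2·6/7 + 1/2·9/14 = 3/4.
By Bayes' rule, P(Urn II | green) = 9/28 / 3/4 = 3/7 ≈ 0.4286.

3/7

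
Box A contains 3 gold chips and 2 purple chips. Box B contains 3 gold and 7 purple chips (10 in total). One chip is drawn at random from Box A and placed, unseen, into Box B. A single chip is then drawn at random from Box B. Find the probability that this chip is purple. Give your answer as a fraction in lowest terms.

Condition on how many of the transferred chips are purple (from Box A: 2 purple of 5; then Box B has 11 total).
  0 purple: C(2,0)C(3,1)/C(5,1) = 3/5; then P = 7/11
  1 purple: C(2,1)C(3,0)/C(5,1) = 2/5; then P = 8/11
P(purple from Box B) = 37/55 ≈ 0.6727.

37/55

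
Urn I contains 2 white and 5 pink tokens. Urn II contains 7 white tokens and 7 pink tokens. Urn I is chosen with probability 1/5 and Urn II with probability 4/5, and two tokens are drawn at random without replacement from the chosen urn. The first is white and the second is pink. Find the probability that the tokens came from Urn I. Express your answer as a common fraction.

65/359

P(E | Urn I) = 5/21; P(E | Urn II) = 7/26.
P(E) = 1/5·5/21 + 4/5·7/26 = 359/1365.
By Bayes' rule, P(Urn I | E) = 1/21 / 359/1365 = 65/359 ≈ 0.1811.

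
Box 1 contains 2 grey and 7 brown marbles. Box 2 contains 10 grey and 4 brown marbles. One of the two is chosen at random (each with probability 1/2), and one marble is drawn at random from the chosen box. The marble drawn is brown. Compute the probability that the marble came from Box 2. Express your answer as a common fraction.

P(brown | Box 1) = 7/9; P(brown | Box 2) = 2/7.
P(brown) = 1/2·7/9 + 1/2·2/7 = 67/126.
By Bayes' rule, P(Box 2 | brown) = 1/7 / 67/126 = 18/67 ≈ 0.2687.

18/67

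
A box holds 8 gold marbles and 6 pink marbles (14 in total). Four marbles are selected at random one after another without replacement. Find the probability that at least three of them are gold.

58/143

Sum the hypergeometric tail for j = 3,…,4 gold marbles.
Favorable = C(8,3)·C(6,1) + C(8,4)·C(6,0) = 406; total = C(14,4) = 1001.
P = 406/1001 = 58/143 ≈ 0.4056.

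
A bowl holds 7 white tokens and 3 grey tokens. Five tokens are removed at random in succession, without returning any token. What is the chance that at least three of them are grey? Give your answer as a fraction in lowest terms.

Sum the hypergeometric tail for j = 3,…,3 grey tokens.
Favorable = C(3,3)·C(7,2) = 21; total = C(10,5) = 252.
P = 21/252 = 1/12 ≈ 0.0833.

1/12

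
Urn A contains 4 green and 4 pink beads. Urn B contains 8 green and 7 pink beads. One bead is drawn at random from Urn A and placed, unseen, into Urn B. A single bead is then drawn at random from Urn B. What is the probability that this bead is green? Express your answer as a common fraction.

Condition on how many of the transferred beads are green (from Urn A: 4 green of 8; then Urn B has 16 total).
  0 green: C(4,0)C(4,1)/C(8,1) = 1/2; then P = 8/16
  1 green: C(4,1)C(4,0)/C(8,1) = 1/2; then P = 9/16
P(green from Urn B) = 17/32 ≈ 0.5312.

17/32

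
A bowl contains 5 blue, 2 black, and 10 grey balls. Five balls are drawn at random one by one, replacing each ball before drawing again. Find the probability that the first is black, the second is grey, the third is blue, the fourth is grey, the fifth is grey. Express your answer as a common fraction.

Multiply the conditional probability of each draw in order, with replacement (the composition resets each draw).
P = (2/17) · (10/17) · (5/17) · (10/17) · (10/17) = 10000/1419857 ≈ 0.0070.

10000/1419857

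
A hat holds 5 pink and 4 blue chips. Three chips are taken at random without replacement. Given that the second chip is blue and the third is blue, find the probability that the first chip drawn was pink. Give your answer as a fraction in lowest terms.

P(first=pink and the second chip is blue and the third is blue) = (5/9)·(4/8)·(3/7) = 5/42.
P(E) = Σ over first color = 5/42 + 1/21 = 1/6.
By Bayes, P(first=pink | E) = 5/42 / 1/6 = 5/7 ≈ 0.7143.

5/7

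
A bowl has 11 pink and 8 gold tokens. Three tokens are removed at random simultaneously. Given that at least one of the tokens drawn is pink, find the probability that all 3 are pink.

15/83

P(all 3 pink) = C(11,3)/C(19,3) = 55/323; P(at least one pink) = 1 − C(8,3)/C(19,3) = 913/969.
Since 'all 3 pink' ⊆ 'at least one pink', P(all 3 | at least one) = 55/323 / 913/969 = 15/83 ≈ 0.1807.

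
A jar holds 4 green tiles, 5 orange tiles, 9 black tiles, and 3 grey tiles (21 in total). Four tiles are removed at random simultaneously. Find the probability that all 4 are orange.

1/1197

Unordered draws without replacement: count favorable combinations over C(21,4).
Favorable = C(4,0) · C(5,4) · C(9,0) · C(3,0) = 5; total = C(21,4) = 5985.
P = 5/5985 = 1/1197 ≈ 0.0008.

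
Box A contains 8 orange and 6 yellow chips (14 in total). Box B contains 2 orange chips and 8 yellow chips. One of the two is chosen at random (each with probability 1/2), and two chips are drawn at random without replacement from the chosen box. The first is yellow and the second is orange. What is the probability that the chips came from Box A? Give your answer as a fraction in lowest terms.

P(E | Box A) = 24/91; P(E | Box B) = 8/45.
P(E) = 1/2·24/91 + 1/2·8/45 = 904/4095.
By Bayes' rule, P(Box A | E) = 12/91 / 904/4095 = 135/226 ≈ 0.5973.

135/226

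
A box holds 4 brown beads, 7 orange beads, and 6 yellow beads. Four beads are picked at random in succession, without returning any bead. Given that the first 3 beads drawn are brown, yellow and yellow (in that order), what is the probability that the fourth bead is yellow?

After removing 1 brown, 2 yellow, the box has 4 yellow out of 14 remaining.
P(fourth is yellow | given) = 4/14 = 2/7 ≈ 0.2857.

2/7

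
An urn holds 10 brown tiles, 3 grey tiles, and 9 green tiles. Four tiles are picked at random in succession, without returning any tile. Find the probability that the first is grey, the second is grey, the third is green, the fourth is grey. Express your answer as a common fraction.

9/29260

Multiply the conditional probability of each draw in order, without replacement, so each draw removes one from its color and from the total.
P = (3/22) · (2/21) · (9/20) · (1/19) = 9/29260 ≈ 0.0003.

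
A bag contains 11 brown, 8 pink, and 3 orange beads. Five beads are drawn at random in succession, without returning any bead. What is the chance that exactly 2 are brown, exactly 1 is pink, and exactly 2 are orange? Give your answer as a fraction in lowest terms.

Unordered draws without replacement: count favorable combinations over C(22,5).
Favorable = C(11,2) · C(8,1) · C(3,2) = 1320; total = C(22,5) = 26334.
P = 1320/26334 = 20/399 ≈ 0.0501.

20/399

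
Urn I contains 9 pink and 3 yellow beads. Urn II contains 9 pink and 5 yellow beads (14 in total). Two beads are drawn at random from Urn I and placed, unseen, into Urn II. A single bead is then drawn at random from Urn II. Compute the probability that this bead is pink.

Condition on how many of the transferred beads are pink (from Urn I: 9 pink of 12; then Urn II has 16 total).
  0 pink: C(9,0)C(3,2)/C(12,2) = 1/22; then P = 9/16
  1 pink: C(9,1)C(3,1)/C(12,2) = 9/22; then P = 10/16
  2 pink: C(9,2)C(3,0)/C(12,2) = 6/11; then P = 11/16
P(pink from Urn II) = 21/32 ≈ 0.6562.

21/32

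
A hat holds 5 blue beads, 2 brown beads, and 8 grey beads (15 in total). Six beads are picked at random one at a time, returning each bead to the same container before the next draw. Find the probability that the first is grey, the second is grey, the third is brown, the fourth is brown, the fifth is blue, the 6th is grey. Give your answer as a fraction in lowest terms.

Multiply the conditional probability of each draw in order, with replacement (the composition resets each draw).
P = (8/15) · (8/15) · (2/15) · (2/15) · (5/15) · (8/15) = 2048/2278125 ≈ 0.0009.

2048/2278125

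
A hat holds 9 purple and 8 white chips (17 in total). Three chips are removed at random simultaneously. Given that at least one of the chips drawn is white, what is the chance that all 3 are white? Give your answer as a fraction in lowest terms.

P(all 3 white) = C(8,3)/C(17,3) = 7/85; P(at least one white) = 1 − C(9,3)/C(17,3) = 149/170.
Since 'all 3 white' ⊆ 'at least one white', P(all 3 | at least one) = 7/85 / 149/170 = 14/149 ≈ 0.0940.

14/149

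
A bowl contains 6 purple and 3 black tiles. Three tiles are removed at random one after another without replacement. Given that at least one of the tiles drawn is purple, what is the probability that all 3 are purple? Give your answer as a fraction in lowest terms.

20/83

P(all 3 purple) = C(6,3)/C(9,3) = 5/21; P(at least one purple) = 1 − C(3,3)/C(9,3) = 83/84.
Since 'all 3 purple' ⊆ 'at least one purple', P(all 3 | at least one) = 5/21 / 83/84 = 20/83 ≈ 0.2410.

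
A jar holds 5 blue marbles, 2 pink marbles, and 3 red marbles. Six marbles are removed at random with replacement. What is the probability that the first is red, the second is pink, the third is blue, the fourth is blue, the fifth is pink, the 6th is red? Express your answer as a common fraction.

Multiply the conditional probability of each draw in order, with replacement (the composition resets each draw).
P = (3/10) · (2/10) · (5/10) · (5/10) · (2/10) · (3/10) = 9/10000 ≈ 0.0009.

9/10000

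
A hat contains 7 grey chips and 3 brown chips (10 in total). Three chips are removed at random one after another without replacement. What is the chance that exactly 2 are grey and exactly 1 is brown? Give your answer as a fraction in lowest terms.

Unordered draws without replacement: count favorable combinations over C(10,3).
Favorable = C(7,2) · C(3,1) = 63; total = C(10,3) = 120.
P = 63/120 = 21/40 ≈ 0.5250.

21/40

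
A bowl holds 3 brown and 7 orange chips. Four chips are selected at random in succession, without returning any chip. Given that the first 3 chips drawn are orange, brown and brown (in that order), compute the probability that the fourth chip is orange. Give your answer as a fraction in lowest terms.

After removing 2 brown, 1 orange, the bowl has 6 orange out of 7 remaining.
P(fourth is orange | given) = 6/7 ≈ 0.8571.

6/7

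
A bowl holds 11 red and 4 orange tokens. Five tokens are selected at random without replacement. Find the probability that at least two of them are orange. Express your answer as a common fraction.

Sum the hypergeometric tail for j = 2,…,4 orange tokens.
Favorable = C(4,2)·C(11,3) + C(4,3)·C(11,2) + C(4,4)·C(11,1) = 1221; total = C(15,5) = 3003.
P = 1221/3003 = 37/91 ≈ 0.4066.

37/91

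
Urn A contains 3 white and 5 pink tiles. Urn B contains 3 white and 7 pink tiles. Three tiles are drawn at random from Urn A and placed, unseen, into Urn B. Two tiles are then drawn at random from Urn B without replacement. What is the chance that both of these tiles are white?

Condition on how many of the transferred tiles are white (from Urn A: 3 white of 8; then Urn B has 13 total).
  0 white: C(3,0)C(5,3)/C(8,3) = 5/28; then P = C(3,2)/C(13,2) = 1/26
  1 white: C(3,1)C(5,2)/C(8,3) = 15/28; then P = C(4,2)/C(13,2) = 1/13
  2 white: C(3,2)C(5,1)/C(8,3) = 15/56; then P = C(5,2)/C(13,2) = 5/39
  3 white: C(3,3)C(5,0)/C(8,3) = 1/56; then P = C(6,2)/C(13,2) = 5/26
P(both white) = 125/1456 ≈ 0.0859.

125/1456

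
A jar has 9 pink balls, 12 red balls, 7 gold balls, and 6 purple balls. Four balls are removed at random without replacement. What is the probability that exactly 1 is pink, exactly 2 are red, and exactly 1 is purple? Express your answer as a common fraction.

81/1054

Unordered draws without replacement: count favorable combinations over C(34,4).
Favorable = C(9,1) · C(12,2) · C(7,0) · C(6,1) = 3564; total = C(34,4) = 46376.
P = 3564/46376 = 81/1054 ≈ 0.0769.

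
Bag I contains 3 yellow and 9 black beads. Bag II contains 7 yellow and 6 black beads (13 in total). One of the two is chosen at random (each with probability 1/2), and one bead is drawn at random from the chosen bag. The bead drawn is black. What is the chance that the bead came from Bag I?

13/21

P(black | Bag I) = 3/4; P(black | Bag II) = 6/13.
P(black) = 1/2·3/4 + 1/2·6/13 = 63/104.
By Bayes' rule, P(Bag I | black) = 3/8 / 63/104 = 13/21 ≈ 0.6190.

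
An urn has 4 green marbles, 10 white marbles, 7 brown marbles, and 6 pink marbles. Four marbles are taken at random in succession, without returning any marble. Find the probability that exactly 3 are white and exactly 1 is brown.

Unordered draws without replacement: count favorable combinations over C(27,4).
Favorable = C(4,0) · C(10,3) · C(7,1) · C(6,0) = 840; total = C(27,4) = 17550.
P = 840/17550 = 28/585 ≈ 0.0479.

28/585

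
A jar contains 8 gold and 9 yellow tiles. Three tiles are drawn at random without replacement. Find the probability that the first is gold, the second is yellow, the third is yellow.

12/85

Multiply the conditional probability of each draw in order, without replacement, so each draw removes one from its color and from the total.
P = (8/17) · (9/16) · (8/15) = 12/85 ≈ 0.1412.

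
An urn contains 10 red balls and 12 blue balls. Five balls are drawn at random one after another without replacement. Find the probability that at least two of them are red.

104/133

Sum the hypergeometric tail for j = 2,…,5 red balls.
Favorable = C(10,2)·C(12,3) + C(10,3)·C(12,2) + C(10,4)·C(12,1) + C(10,5)·C(12,0) = 20592; total = C(22,5) = 26334.
P = 20592/26334 = 104/133 ≈ 0.7820.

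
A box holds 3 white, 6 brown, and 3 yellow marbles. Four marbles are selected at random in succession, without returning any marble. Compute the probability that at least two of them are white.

13/55

Sum the hypergeometric tail for j = 2,…,3 white marbles.
Favorable = C(3,2)·C(9,2) + C(3,3)·C(9,1) = 117; total = C(12,4) = 495.
P = 117/495 = 13/55 ≈ 0.2364.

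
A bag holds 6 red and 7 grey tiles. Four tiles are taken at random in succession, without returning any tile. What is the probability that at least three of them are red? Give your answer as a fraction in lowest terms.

31/143

Sum the hypergeometric tail for j = 3,…,4 red tiles.
Favorable = C(6,3)·C(7,1) + C(6,4)·C(7,0) = 155; total = C(13,4) = 715.
P = 155/715 = 31/143 ≈ 0.2168.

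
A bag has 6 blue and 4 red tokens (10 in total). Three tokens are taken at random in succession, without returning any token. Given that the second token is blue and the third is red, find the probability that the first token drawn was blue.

P(first=blue and the second token is blue and the third is red) = (6/10)·(5/9)·(4/8) = 1/6.
P(E) = Σ over first color = 1/6 + 1/10 = 4/15.
By Bayes, P(first=blue | E) = 1/6 / 4/15 = 5/8 ≈ 0.6250.

5/8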